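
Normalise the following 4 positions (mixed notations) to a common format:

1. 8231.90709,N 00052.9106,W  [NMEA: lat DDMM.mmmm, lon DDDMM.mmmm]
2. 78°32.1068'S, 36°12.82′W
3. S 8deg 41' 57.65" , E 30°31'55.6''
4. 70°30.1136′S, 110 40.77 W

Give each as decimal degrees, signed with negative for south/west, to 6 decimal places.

Point 1:
  Lat: split at 2 digits → 82° and 31.90709′; 82 + 31.90709/60 = 82.5317848
  N ⇒ keep positive
  λ: split at 3 digits → 000° and 52.9106′; 0 + 52.9106/60 = 0.8818433
  W ⇒ negate
Point 2:
  φ: 78 + 32.1068/60 = 78.5351133
  S → negative
  λ: 36 + 12.82/60 = 36.2136667
  hemisphere W, so the sign is −
Point 3:
  φ: 41′ + 57.65″ = 41.96083′; 8 + 41.96083/60 = 8.6993472
  hemisphere S, so the sign is −
  λ: 31′ + 55.6″ = 31.92667′; 30 + 31.92667/60 = 30.5321111
  E → positive
Point 4:
  Latitude: 70 + 30.1136/60 = 70.5018933
  hemisphere S, so the sign is −
  λ: 110 + 40.77/60 = 110.6795000
  W ⇒ negate

1. 82.531785, -0.881843
2. -78.535113, -36.213667
3. -8.699347, 30.532111
4. -70.501893, -110.679500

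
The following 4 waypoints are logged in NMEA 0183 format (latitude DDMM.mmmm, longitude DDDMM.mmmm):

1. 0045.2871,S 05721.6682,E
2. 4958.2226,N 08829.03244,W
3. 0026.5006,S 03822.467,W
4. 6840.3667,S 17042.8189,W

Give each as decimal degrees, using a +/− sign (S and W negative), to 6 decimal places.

Point 1:
  Latitude: degrees = first 2 digits = 0, minutes = 45.2871; 0 + 45.2871/60 = 0.7547850
  hemisphere S, so the sign is −
  λ: degrees = first 3 digits = 57, minutes = 21.6682; 57 + 21.6682/60 = 57.3611367
  E ⇒ keep positive
Point 2:
  φ: degrees = first 2 digits = 49, minutes = 58.2226; 49 + 58.2226/60 = 49.9703767
  N ⇒ keep positive
  Longitude: split at 3 digits → 088° and 29.03244′; 88 + 29.03244/60 = 88.4838740
  W ⇒ negate
Point 3:
  φ: degrees = first 2 digits = 0, minutes = 26.5006; 0 + 26.5006/60 = 0.4416767
  S ⇒ negate
  λ: split at 3 digits → 038° and 22.467′; 38 + 22.467/60 = 38.3744500
  hemisphere W, so the sign is −
Point 4:
  φ: degrees = first 2 digits = 68, minutes = 40.3667; 68 + 40.3667/60 = 68.6727783
  hemisphere S, so the sign is −
  λ: split at 3 digits → 170° and 42.8189′; 170 + 42.8189/60 = 170.7136483
  W ⇒ negate

1. -0.754785, 57.361137
2. 49.970377, -88.483874
3. -0.441677, -38.374450
4. -68.672778, -170.713648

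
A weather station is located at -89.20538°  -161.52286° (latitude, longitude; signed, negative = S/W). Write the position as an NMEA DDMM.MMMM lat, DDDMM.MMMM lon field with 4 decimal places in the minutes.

8912.3228,S / 16131.3716,W

Latitude is negative → S; |value| = 89.205380
Lat: 89° + 0.205380 × 60 = 89° 12.322800′
Longitude is negative → W; |value| = 161.522860
Longitude: 161° + 0.522860 × 60 = 161° 31.371600′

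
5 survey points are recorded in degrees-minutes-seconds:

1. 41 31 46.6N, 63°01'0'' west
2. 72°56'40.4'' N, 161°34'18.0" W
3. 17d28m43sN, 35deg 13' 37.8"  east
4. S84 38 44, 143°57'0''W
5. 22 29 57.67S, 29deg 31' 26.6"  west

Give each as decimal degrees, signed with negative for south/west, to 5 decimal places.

1. 41.52961, -63.01667
2. 72.94456, -161.57167
3. 17.47861, 35.22717
4. -84.64556, -143.95000
5. -22.49935, -29.52406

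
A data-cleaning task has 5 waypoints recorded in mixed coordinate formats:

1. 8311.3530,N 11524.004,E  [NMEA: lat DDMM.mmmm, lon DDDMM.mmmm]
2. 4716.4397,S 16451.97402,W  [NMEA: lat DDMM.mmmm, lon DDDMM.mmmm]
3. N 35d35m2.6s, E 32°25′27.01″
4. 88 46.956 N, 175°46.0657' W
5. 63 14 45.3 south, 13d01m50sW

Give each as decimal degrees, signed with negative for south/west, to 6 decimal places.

1. 83.189217, 115.400067
2. -47.273995, -164.866234
3. 35.584056, 32.424169
4. 88.782600, -175.767762
5. -63.245917, -13.030556

Point 1:
  Lat: split at 2 digits → 83° and 11.353′; 83 + 11.353/60 = 83.1892167
  N ⇒ keep positive
  λ: degrees = first 3 digits = 115, minutes = 24.004; 115 + 24.004/60 = 115.4000667
  E → positive
Point 2:
  φ: degrees = first 2 digits = 47, minutes = 16.4397; 47 + 16.4397/60 = 47.2739950
  hemisphere S, so the sign is −
  Lon: degrees = first 3 digits = 164, minutes = 51.97402; 164 + 51.97402/60 = 164.8662337
  W ⇒ negate
Point 3:
  Lat: 35° + 35/60 + 2.6/3600 = 35 + 0.583333 + 0.000722 = 35.5840556
  N ⇒ keep positive
  Lon: 32° + 25/60 + 27.01/3600 = 32 + 0.416667 + 0.007503 = 32.4241694
  E → positive
Point 4:
  Latitude: 88 + 46.956/60 = 88.7826000
  N ⇒ keep positive
  Lon: 175 + 46.0657/60 = 175.7677617
  hemisphere W, so the sign is −
Point 5:
  Latitude: 63 + 14/60 + 45.3/3600 = 63.2459167
  S ⇒ negate
  Lon: 13 + 1/60 + 50/3600 = 13.0305556
  hemisphere W, so the sign is −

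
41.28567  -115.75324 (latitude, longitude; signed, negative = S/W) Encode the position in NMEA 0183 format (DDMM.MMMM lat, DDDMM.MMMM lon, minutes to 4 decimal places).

φ: 41° + 0.285670 × 60 = 41° 17.140200′
Longitude is negative → W; |value| = 115.753240
Longitude: fractional part 0.753240 → 45.194400 minutes

4117.1402,N / 11545.1944,W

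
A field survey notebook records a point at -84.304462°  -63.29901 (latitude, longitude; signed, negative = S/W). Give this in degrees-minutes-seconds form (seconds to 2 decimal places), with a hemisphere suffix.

84°18′16.06″ S, 63°17′56.44″ W

Latitude is negative → S; |value| = 84.304462
φ: 0.304462 × 60 = 18.26772′ → 18′, remainder × 60 = 16.0632″
Longitude is negative → W; |value| = 63.299010
Lon: 0.299010 × 60 = 17.94060′ → 17′, remainder × 60 = 56.4360″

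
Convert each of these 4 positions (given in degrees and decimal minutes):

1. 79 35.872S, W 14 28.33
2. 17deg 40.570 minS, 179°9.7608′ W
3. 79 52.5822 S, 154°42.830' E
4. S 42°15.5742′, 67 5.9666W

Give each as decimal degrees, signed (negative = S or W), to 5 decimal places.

1. -79.59787, -14.47217
2. -17.67617, -179.16268
3. -79.87637, 154.71383
4. -42.25957, -67.09944

Point 1:
  Latitude: 79 + 35.872/60 = 79.597867
  S ⇒ negate
  Lon: 28.33′ = 0.472167°; total 14.472167
  hemisphere W, so the sign is −
Point 2:
  Latitude: 17 + 40.57/60 = 17.676167
  S → negative
  Longitude: 179 + 9.7608/60 = 179.162680
  hemisphere W, so the sign is −
Point 3:
  Latitude: 79 + 52.5822/60 = 79.876370
  S ⇒ negate
  Longitude: 42.83′ = 0.713833°; total 154.713833
  E → positive
Point 4:
  φ: 15.5742′ = 0.259570°; total 42.259570
  S ⇒ negate
  Lon: 67 + 5.9666/60 = 67.099443
  W ⇒ negate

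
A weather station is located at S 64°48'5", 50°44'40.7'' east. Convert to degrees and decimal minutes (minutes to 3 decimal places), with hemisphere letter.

64° 48.083′ S, 50° 44.678′ E

φ: seconds/60 = 0.08333; minutes = 48 + 0.08333 = 48.08333
λ: 44 + 40.7/60 = 44.67833′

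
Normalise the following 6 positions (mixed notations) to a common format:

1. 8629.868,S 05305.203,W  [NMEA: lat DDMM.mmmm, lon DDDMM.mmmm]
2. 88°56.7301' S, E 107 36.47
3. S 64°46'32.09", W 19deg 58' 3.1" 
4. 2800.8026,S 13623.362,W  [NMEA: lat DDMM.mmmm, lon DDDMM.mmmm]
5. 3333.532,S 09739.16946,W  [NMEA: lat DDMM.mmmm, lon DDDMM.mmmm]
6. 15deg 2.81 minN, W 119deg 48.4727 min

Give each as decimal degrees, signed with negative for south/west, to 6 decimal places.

Point 1:
  Latitude: degrees = first 2 digits = 86, minutes = 29.868; 86 + 29.868/60 = 86.4978000
  hemisphere S, so the sign is −
  Longitude: split at 3 digits → 053° and 5.203′; 53 + 5.203/60 = 53.0867167
  W → negative
Point 2:
  Latitude: 56.7301′ = 0.945502°; total 88.9455017
  hemisphere S, so the sign is −
  Lon: 36.47′ = 0.607833°; total 107.6078333
  E ⇒ keep positive
Point 3:
  Lat: 64 + 46/60 + 32.09/3600 = 64.7755806
  S → negative
  Longitude: 58′ + 3.1″ = 58.05167′; 19 + 58.05167/60 = 19.9675278
  hemisphere W, so the sign is −
Point 4:
  φ: degrees = first 2 digits = 28, minutes = 0.8026; 28 + 0.8026/60 = 28.0133767
  hemisphere S, so the sign is −
  λ: split at 3 digits → 136° and 23.362′; 136 + 23.362/60 = 136.3893667
  W ⇒ negate
Point 5:
  Lat: split at 2 digits → 33° and 33.532′; 33 + 33.532/60 = 33.5588667
  S → negative
  λ: split at 3 digits → 097° and 39.16946′; 97 + 39.16946/60 = 97.6528243
  hemisphere W, so the sign is −
Point 6:
  Latitude: 15 + 2.81/60 = 15.0468333
  N → positive
  λ: 119 + 48.4727/60 = 119.8078783
  W ⇒ negate

1. -86.497800, -53.086717
2. -88.945502, 107.607833
3. -64.775581, -19.967528
4. -28.013377, -136.389367
5. -33.558867, -97.652824
6. 15.046833, -119.807878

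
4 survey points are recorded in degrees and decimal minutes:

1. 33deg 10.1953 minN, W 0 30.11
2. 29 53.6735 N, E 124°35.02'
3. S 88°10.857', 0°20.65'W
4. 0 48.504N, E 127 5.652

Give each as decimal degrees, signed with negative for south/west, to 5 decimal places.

1. 33.16992, -0.50183
2. 29.89456, 124.58367
3. -88.18095, -0.34417
4. 0.80840, 127.09420

Point 1:
  φ: 10.1953′ = 0.169922°; total 33.169922
  N → positive
  Longitude: 30.11′ = 0.501833°; total 0.501833
  W ⇒ negate
Point 2:
  φ: 53.6735′ = 0.894558°; total 29.894558
  N ⇒ keep positive
  Lon: 124 + 35.02/60 = 124.583667
  E ⇒ keep positive
Point 3:
  φ: 88 + 10.857/60 = 88.180950
  hemisphere S, so the sign is −
  Lon: 0 + 20.65/60 = 0.344167
  W ⇒ negate
Point 4:
  Latitude: 48.504′ = 0.808400°; total 0.808400
  N ⇒ keep positive
  Longitude: 5.652′ = 0.094200°; total 127.094200
  E ⇒ keep positive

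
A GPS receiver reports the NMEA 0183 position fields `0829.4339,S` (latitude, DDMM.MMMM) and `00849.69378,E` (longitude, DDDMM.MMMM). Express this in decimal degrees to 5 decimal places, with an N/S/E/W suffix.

8.49057° S, 8.82823° E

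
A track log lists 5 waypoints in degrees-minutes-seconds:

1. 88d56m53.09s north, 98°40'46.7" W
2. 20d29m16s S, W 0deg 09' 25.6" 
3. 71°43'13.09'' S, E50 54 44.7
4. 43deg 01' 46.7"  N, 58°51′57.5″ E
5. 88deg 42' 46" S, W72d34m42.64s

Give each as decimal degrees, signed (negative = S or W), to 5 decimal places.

1. 88.94808, -98.67964
2. -20.48778, -0.15711
3. -71.72030, 50.91242
4. 43.02964, 58.86597
5. -88.71278, -72.57851

Point 1:
  φ: 88° + 56/60 + 53.09/3600 = 88 + 0.933333 + 0.014747 = 88.948081
  N → positive
  Longitude: 40′ + 46.7″ = 40.77833′; 98 + 40.77833/60 = 98.679639
  hemisphere W, so the sign is −
Point 2:
  Lat: 29′ + 16″ = 29.26667′; 20 + 29.26667/60 = 20.487778
  hemisphere S, so the sign is −
  Lon: 0 + 9/60 + 25.6/3600 = 0.157111
  W ⇒ negate
Point 3:
  Lat: 71° + 43/60 + 13.09/3600 = 71 + 0.716667 + 0.003636 = 71.720303
  hemisphere S, so the sign is −
  Longitude: 50° + 54/60 + 44.7/3600 = 50 + 0.900000 + 0.012417 = 50.912417
  E → positive
Point 4:
  Lat: 43 + 1/60 + 46.7/3600 = 43.029639
  N → positive
  λ: 51′ + 57.5″ = 51.95833′; 58 + 51.95833/60 = 58.865972
  E → positive
Point 5:
  Latitude: 88 + 42/60 + 46/3600 = 88.712778
  S ⇒ negate
  Lon: 72° + 34/60 + 42.64/3600 = 72 + 0.566667 + 0.011844 = 72.578511
  hemisphere W, so the sign is −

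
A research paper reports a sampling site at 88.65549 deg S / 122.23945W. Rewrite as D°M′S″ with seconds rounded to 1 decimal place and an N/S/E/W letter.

88°39′19.8″ S, 122°14′22.0″ W

Lat: 0.655490° → 39.32940′; 0.32940 × 60 = 19.764″
λ: 0.239450° → 14.36700′; 0.36700 × 60 = 22.020″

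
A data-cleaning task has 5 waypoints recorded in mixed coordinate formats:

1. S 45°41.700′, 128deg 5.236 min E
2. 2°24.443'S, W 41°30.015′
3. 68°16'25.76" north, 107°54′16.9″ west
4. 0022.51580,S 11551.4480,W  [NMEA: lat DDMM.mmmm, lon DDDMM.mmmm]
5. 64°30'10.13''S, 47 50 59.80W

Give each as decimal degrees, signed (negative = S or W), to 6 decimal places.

1. -45.695000, 128.087267
2. -2.407383, -41.500250
3. 68.273822, -107.904694
4. -0.375263, -115.857467
5. -64.502814, -47.849944

Point 1:
  Latitude: 45 + 41.7/60 = 45.6950000
  hemisphere S, so the sign is −
  Longitude: 128 + 5.236/60 = 128.0872667
  E → positive
Point 2:
  Lat: 2 + 24.443/60 = 2.4073833
  S ⇒ negate
  λ: 30.015′ = 0.500250°; total 41.5002500
  hemisphere W, so the sign is −
Point 3:
  φ: 68° + 16/60 + 25.76/3600 = 68 + 0.266667 + 0.007156 = 68.2738222
  N → positive
  Lon: 54′ + 16.9″ = 54.28167′; 107 + 54.28167/60 = 107.9046944
  hemisphere W, so the sign is −
Point 4:
  φ: degrees = first 2 digits = 0, minutes = 22.5158; 0 + 22.5158/60 = 0.3752633
  S ⇒ negate
  Longitude: degrees = first 3 digits = 115, minutes = 51.448; 115 + 51.448/60 = 115.8574667
  hemisphere W, so the sign is −
Point 5:
  Lat: 64° + 30/60 + 10.13/3600 = 64 + 0.500000 + 0.002814 = 64.5028139
  hemisphere S, so the sign is −
  Lon: 47 + 50/60 + 59.8/3600 = 47.8499444
  W → negative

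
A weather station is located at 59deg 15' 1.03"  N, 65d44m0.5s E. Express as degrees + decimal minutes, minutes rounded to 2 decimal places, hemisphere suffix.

59° 15.02′ N, 65° 44.01′ E

Latitude: 15 + 1.03/60 = 15.0172′
Lon: seconds/60 = 0.00833; minutes = 44 + 0.00833 = 44.0083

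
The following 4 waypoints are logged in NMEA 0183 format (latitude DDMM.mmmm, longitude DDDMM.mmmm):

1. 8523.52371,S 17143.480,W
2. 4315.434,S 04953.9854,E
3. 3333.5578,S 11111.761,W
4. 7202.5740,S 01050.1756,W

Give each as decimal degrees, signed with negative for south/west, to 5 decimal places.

1. -85.39206, -171.72467
2. -43.25723, 49.89976
3. -33.55930, -111.19602
4. -72.04290, -10.83626

Point 1:
  Latitude: split at 2 digits → 85° and 23.52371′; 85 + 23.52371/60 = 85.392062
  hemisphere S, so the sign is −
  λ: split at 3 digits → 171° and 43.48′; 171 + 43.48/60 = 171.724667
  hemisphere W, so the sign is −
Point 2:
  φ: split at 2 digits → 43° and 15.434′; 43 + 15.434/60 = 43.257233
  hemisphere S, so the sign is −
  λ: split at 3 digits → 049° and 53.9854′; 49 + 53.9854/60 = 49.899757
  E → positive
Point 3:
  φ: degrees = first 2 digits = 33, minutes = 33.5578; 33 + 33.5578/60 = 33.559297
  hemisphere S, so the sign is −
  Longitude: degrees = first 3 digits = 111, minutes = 11.761; 111 + 11.761/60 = 111.196017
  hemisphere W, so the sign is −
Point 4:
  Lat: split at 2 digits → 72° and 2.574′; 72 + 2.574/60 = 72.042900
  S ⇒ negate
  λ: split at 3 digits → 010° and 50.1756′; 10 + 50.1756/60 = 10.836260
  W ⇒ negate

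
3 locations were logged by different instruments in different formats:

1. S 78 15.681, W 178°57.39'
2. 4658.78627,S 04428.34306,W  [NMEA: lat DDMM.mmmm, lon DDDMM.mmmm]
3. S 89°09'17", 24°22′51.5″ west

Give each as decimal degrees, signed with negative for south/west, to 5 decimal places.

Point 1:
  Latitude: 78 + 15.681/60 = 78.261350
  S ⇒ negate
  Lon: 178 + 57.39/60 = 178.956500
  W ⇒ negate
Point 2:
  φ: split at 2 digits → 46° and 58.78627′; 46 + 58.78627/60 = 46.979771
  S ⇒ negate
  λ: degrees = first 3 digits = 44, minutes = 28.34306; 44 + 28.34306/60 = 44.472384
  W → negative
Point 3:
  Lat: 89° + 9/60 + 17/3600 = 89 + 0.150000 + 0.004722 = 89.154722
  S → negative
  Longitude: 22′ + 51.5″ = 22.85833′; 24 + 22.85833/60 = 24.380972
  hemisphere W, so the sign is −

1. -78.26135, -178.95650
2. -46.97977, -44.47238
3. -89.15472, -24.38097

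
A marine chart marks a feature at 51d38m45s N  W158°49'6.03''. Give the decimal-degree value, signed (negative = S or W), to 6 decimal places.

51.645833, -158.818342

Latitude: 38′ + 45″ = 38.75000′; 51 + 38.75000/60 = 51.6458333
N ⇒ keep positive
Lon: 158 + 49/60 + 6.03/3600 = 158.8183417
W → negative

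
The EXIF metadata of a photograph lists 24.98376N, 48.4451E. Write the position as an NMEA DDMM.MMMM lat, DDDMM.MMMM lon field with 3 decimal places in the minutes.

Latitude: fractional part 0.983760 → 59.02560 minutes
λ: minutes = (48.445100 − 48) × 60 = 26.70600

2459.026,N / 04826.706,E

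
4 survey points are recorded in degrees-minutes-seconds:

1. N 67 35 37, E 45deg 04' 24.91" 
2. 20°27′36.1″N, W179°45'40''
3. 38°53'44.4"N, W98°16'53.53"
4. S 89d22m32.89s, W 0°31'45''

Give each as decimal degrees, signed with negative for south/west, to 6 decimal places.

1. 67.593611, 45.073586
2. 20.460028, -179.761111
3. 38.895667, -98.281536
4. -89.375803, -0.529167

Point 1:
  φ: 67 + 35/60 + 37/3600 = 67.5936111
  N → positive
  Lon: 4′ + 24.91″ = 4.41517′; 45 + 4.41517/60 = 45.0735861
  E ⇒ keep positive
Point 2:
  φ: 20° + 27/60 + 36.1/3600 = 20 + 0.450000 + 0.010028 = 20.4600278
  N → positive
  Longitude: 179° + 45/60 + 40/3600 = 179 + 0.750000 + 0.011111 = 179.7611111
  W ⇒ negate
Point 3:
  Latitude: 53′ + 44.4″ = 53.74000′; 38 + 53.74000/60 = 38.8956667
  N ⇒ keep positive
  λ: 98° + 16/60 + 53.53/3600 = 98 + 0.266667 + 0.014869 = 98.2815361
  W ⇒ negate
Point 4:
  Lat: 89 + 22/60 + 32.89/3600 = 89.3758028
  hemisphere S, so the sign is −
  Lon: 0 + 31/60 + 45/3600 = 0.5291667
  W ⇒ negate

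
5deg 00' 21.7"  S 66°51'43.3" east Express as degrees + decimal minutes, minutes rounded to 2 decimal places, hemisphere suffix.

Latitude: seconds/60 = 0.36167; minutes = 0 + 0.36167 = 0.3617
λ: 51 + 43.3/60 = 51.7217′

5° 0.36′ S, 66° 51.72′ E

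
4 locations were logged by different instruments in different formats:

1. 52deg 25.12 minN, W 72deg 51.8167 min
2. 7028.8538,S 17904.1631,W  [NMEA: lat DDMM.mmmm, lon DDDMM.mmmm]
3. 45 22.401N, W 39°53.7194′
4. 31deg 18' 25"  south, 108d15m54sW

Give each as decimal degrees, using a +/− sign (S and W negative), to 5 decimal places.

1. 52.41867, -72.86361
2. -70.48090, -179.06939
3. 45.37335, -39.89532
4. -31.30694, -108.26500

Point 1:
  Lat: 52 + 25.12/60 = 52.418667
  N ⇒ keep positive
  λ: 51.8167′ = 0.863612°; total 72.863612
  hemisphere W, so the sign is −
Point 2:
  Latitude: split at 2 digits → 70° and 28.8538′; 70 + 28.8538/60 = 70.480897
  S → negative
  λ: split at 3 digits → 179° and 4.1631′; 179 + 4.1631/60 = 179.069385
  W ⇒ negate
Point 3:
  φ: 45 + 22.401/60 = 45.373350
  N → positive
  Longitude: 39 + 53.7194/60 = 39.895323
  hemisphere W, so the sign is −
Point 4:
  φ: 18′ + 25″ = 18.41667′; 31 + 18.41667/60 = 31.306944
  S ⇒ negate
  Longitude: 15′ + 54″ = 15.90000′; 108 + 15.90000/60 = 108.265000
  W ⇒ negate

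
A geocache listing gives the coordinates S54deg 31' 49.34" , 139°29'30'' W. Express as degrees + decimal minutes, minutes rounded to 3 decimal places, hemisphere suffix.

Latitude: seconds/60 = 0.82233; minutes = 31 + 0.82233 = 31.82233
Lon: 29 + 30/60 = 29.50000′

54° 31.822′ S, 139° 29.500′ W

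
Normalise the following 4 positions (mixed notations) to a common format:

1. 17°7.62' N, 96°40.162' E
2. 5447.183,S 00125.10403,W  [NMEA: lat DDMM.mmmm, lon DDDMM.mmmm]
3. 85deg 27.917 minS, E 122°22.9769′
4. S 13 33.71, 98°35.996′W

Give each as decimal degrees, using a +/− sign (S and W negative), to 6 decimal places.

1. 17.127000, 96.669367
2. -54.786383, -1.418401
3. -85.465283, 122.382948
4. -13.561833, -98.599933

Point 1:
  Latitude: 7.62′ = 0.127000°; total 17.1270000
  N ⇒ keep positive
  λ: 40.162′ = 0.669367°; total 96.6693667
  E → positive
Point 2:
  Lat: degrees = first 2 digits = 54, minutes = 47.183; 54 + 47.183/60 = 54.7863833
  S ⇒ negate
  Lon: degrees = first 3 digits = 1, minutes = 25.10403; 1 + 25.10403/60 = 1.4184005
  W ⇒ negate
Point 3:
  φ: 85 + 27.917/60 = 85.4652833
  S ⇒ negate
  Lon: 22.9769′ = 0.382948°; total 122.3829483
  E ⇒ keep positive
Point 4:
  Lat: 33.71′ = 0.561833°; total 13.5618333
  S → negative
  Lon: 35.996′ = 0.599933°; total 98.5999333
  W ⇒ negate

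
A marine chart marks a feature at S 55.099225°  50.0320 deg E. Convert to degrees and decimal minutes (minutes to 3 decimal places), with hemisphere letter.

55° 5.954′ S, 50° 1.920′ E

φ: 55° + 0.099225 × 60 = 55° 5.95350′
Longitude: minutes = (50.032000 − 50) × 60 = 1.92000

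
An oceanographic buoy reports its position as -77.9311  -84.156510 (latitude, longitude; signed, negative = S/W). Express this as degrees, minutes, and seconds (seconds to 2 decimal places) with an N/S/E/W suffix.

Latitude is negative → S; |value| = 77.931100
Lat: 0.931100 × 60 = 55.86600′ → 55′, remainder × 60 = 51.9600″
Longitude is negative → W; |value| = 84.156510
λ: 0.156510° → 9.39060′; 0.39060 × 60 = 23.4360″

77°55′51.96″ S, 84°09′23.44″ W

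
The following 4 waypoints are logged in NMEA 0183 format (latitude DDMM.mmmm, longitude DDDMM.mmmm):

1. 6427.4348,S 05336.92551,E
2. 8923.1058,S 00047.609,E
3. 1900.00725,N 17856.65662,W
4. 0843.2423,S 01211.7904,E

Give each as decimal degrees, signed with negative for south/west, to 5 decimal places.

Point 1:
  Latitude: degrees = first 2 digits = 64, minutes = 27.4348; 64 + 27.4348/60 = 64.457247
  hemisphere S, so the sign is −
  Lon: split at 3 digits → 053° and 36.92551′; 53 + 36.92551/60 = 53.615425
  E → positive
Point 2:
  φ: degrees = first 2 digits = 89, minutes = 23.1058; 89 + 23.1058/60 = 89.385097
  S ⇒ negate
  Lon: degrees = first 3 digits = 0, minutes = 47.609; 0 + 47.609/60 = 0.793483
  E ⇒ keep positive
Point 3:
  Lat: split at 2 digits → 19° and 0.00725′; 19 + 0.00725/60 = 19.000121
  N ⇒ keep positive
  λ: split at 3 digits → 178° and 56.65662′; 178 + 56.65662/60 = 178.944277
  W ⇒ negate
Point 4:
  Lat: split at 2 digits → 08° and 43.2423′; 8 + 43.2423/60 = 8.720705
  hemisphere S, so the sign is −
  Lon: degrees = first 3 digits = 12, minutes = 11.7904; 12 + 11.7904/60 = 12.196507
  E → positive

1. -64.45725, 53.61543
2. -89.38510, 0.79348
3. 19.00012, -178.94428
4. -8.72071, 12.19651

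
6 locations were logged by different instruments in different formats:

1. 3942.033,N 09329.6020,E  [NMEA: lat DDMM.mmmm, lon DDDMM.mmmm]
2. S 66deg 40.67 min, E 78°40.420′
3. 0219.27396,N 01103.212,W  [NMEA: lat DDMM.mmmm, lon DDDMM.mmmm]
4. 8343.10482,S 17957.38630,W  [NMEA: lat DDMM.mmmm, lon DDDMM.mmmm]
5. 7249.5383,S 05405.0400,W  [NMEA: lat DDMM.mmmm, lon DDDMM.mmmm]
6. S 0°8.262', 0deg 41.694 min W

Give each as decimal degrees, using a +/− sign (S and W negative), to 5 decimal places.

Point 1:
  Latitude: degrees = first 2 digits = 39, minutes = 42.033; 39 + 42.033/60 = 39.700550
  N → positive
  Longitude: split at 3 digits → 093° and 29.602′; 93 + 29.602/60 = 93.493367
  E ⇒ keep positive
Point 2:
  Latitude: 66 + 40.67/60 = 66.677833
  S ⇒ negate
  Lon: 40.42′ = 0.673667°; total 78.673667
  E → positive
Point 3:
  Lat: split at 2 digits → 02° and 19.27396′; 2 + 19.27396/60 = 2.321233
  N → positive
  Lon: degrees = first 3 digits = 11, minutes = 3.212; 11 + 3.212/60 = 11.053533
  hemisphere W, so the sign is −
Point 4:
  φ: degrees = first 2 digits = 83, minutes = 43.10482; 83 + 43.10482/60 = 83.718414
  hemisphere S, so the sign is −
  λ: split at 3 digits → 179° and 57.3863′; 179 + 57.3863/60 = 179.956438
  W ⇒ negate
Point 5:
  Latitude: degrees = first 2 digits = 72, minutes = 49.5383; 72 + 49.5383/60 = 72.825638
  hemisphere S, so the sign is −
  Longitude: split at 3 digits → 054° and 5.04′; 54 + 5.04/60 = 54.084000
  W → negative
Point 6:
  Latitude: 8.262′ = 0.137700°; total 0.137700
  hemisphere S, so the sign is −
  Lon: 41.694′ = 0.694900°; total 0.694900
  W ⇒ negate

1. 39.70055, 93.49337
2. -66.67783, 78.67367
3. 2.32123, -11.05353
4. -83.71841, -179.95644
5. -72.82564, -54.08400
6. -0.13770, -0.69490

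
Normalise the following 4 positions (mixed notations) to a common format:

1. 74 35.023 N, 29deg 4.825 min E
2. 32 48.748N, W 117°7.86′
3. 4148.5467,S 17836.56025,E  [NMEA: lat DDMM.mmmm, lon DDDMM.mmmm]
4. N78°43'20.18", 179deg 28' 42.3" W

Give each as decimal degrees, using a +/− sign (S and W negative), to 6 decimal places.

1. 74.583717, 29.080417
2. 32.812467, -117.131000
3. -41.809112, 178.609338
4. 78.722272, -179.478417

Point 1:
  Lat: 74 + 35.023/60 = 74.5837167
  N ⇒ keep positive
  Longitude: 4.825′ = 0.080417°; total 29.0804167
  E ⇒ keep positive
Point 2:
  Latitude: 48.748′ = 0.812467°; total 32.8124667
  N ⇒ keep positive
  λ: 7.86′ = 0.131000°; total 117.1310000
  W → negative
Point 3:
  φ: split at 2 digits → 41° and 48.5467′; 41 + 48.5467/60 = 41.8091117
  S → negative
  Longitude: split at 3 digits → 178° and 36.56025′; 178 + 36.56025/60 = 178.6093375
  E → positive
Point 4:
  φ: 43′ + 20.18″ = 43.33633′; 78 + 43.33633/60 = 78.7222722
  N ⇒ keep positive
  Longitude: 28′ + 42.3″ = 28.70500′; 179 + 28.70500/60 = 179.4784167
  W → negative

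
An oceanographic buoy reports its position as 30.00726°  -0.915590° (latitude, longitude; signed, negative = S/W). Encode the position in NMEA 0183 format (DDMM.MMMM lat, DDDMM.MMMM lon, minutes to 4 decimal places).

3000.4356,N / 00054.9354,W

Lat: minutes = (30.007260 − 30) × 60 = 0.435600
Longitude is negative → W; |value| = 0.915590
Lon: fractional part 0.915590 → 54.935400 minutes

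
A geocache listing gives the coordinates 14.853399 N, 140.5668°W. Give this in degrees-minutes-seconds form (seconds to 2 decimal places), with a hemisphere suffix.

14°51′12.24″ N, 140°34′0.48″ W

φ: 0.853399 × 60 = 51.20394′ → 51′, remainder × 60 = 12.2364″
Lon: whole degrees 140; 34.00800′ → 34′ and 0.4800″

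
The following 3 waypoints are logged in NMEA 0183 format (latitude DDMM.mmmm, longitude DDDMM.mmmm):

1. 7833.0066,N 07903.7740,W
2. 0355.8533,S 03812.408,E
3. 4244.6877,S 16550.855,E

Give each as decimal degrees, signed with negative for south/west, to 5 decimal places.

Point 1:
  φ: degrees = first 2 digits = 78, minutes = 33.0066; 78 + 33.0066/60 = 78.550110
  N ⇒ keep positive
  Lon: degrees = first 3 digits = 79, minutes = 3.774; 79 + 3.774/60 = 79.062900
  hemisphere W, so the sign is −
Point 2:
  Lat: split at 2 digits → 03° and 55.8533′; 3 + 55.8533/60 = 3.930888
  hemisphere S, so the sign is −
  λ: degrees = first 3 digits = 38, minutes = 12.408; 38 + 12.408/60 = 38.206800
  E ⇒ keep positive
Point 3:
  Latitude: split at 2 digits → 42° and 44.6877′; 42 + 44.6877/60 = 42.744795
  hemisphere S, so the sign is −
  Lon: split at 3 digits → 165° and 50.855′; 165 + 50.855/60 = 165.847583
  E → positive

1. 78.55011, -79.06290
2. -3.93089, 38.20680
3. -42.74480, 165.84758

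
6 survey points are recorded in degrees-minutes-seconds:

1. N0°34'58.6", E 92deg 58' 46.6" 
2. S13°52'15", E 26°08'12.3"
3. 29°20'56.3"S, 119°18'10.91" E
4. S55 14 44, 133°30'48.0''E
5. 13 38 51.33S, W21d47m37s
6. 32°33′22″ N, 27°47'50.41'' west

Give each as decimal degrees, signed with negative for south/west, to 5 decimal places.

1. 0.58294, 92.97961
2. -13.87083, 26.13675
3. -29.34897, 119.30303
4. -55.24556, 133.51333
5. -13.64759, -21.79361
6. 32.55611, -27.79734

Point 1:
  φ: 0 + 34/60 + 58.6/3600 = 0.582944
  N ⇒ keep positive
  λ: 92 + 58/60 + 46.6/3600 = 92.979611
  E ⇒ keep positive
Point 2:
  Latitude: 13° + 52/60 + 15/3600 = 13 + 0.866667 + 0.004167 = 13.870833
  S ⇒ negate
  Lon: 26 + 8/60 + 12.3/3600 = 26.136750
  E ⇒ keep positive
Point 3:
  Latitude: 20′ + 56.3″ = 20.93833′; 29 + 20.93833/60 = 29.348972
  hemisphere S, so the sign is −
  Longitude: 119° + 18/60 + 10.91/3600 = 119 + 0.300000 + 0.003031 = 119.303031
  E → positive
Point 4:
  φ: 55° + 14/60 + 44/3600 = 55 + 0.233333 + 0.012222 = 55.245556
  S ⇒ negate
  Lon: 30′ + 48″ = 30.80000′; 133 + 30.80000/60 = 133.513333
  E → positive
Point 5:
  Lat: 13° + 38/60 + 51.33/3600 = 13 + 0.633333 + 0.014258 = 13.647592
  S ⇒ negate
  Lon: 21 + 47/60 + 37/3600 = 21.793611
  W ⇒ negate
Point 6:
  Latitude: 33′ + 22″ = 33.36667′; 32 + 33.36667/60 = 32.556111
  N ⇒ keep positive
  Lon: 47′ + 50.41″ = 47.84017′; 27 + 47.84017/60 = 27.797336
  W ⇒ negate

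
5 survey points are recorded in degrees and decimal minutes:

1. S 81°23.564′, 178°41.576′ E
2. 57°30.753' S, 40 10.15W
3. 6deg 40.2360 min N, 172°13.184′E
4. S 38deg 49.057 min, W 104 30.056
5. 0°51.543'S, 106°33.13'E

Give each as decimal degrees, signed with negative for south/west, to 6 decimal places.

1. -81.392733, 178.692933
2. -57.512550, -40.169167
3. 6.670600, 172.219733
4. -38.817617, -104.500933
5. -0.859050, 106.552167

Point 1:
  Latitude: 23.564′ = 0.392733°; total 81.3927333
  hemisphere S, so the sign is −
  λ: 41.576′ = 0.692933°; total 178.6929333
  E ⇒ keep positive
Point 2:
  Lat: 57 + 30.753/60 = 57.5125500
  hemisphere S, so the sign is −
  λ: 40 + 10.15/60 = 40.1691667
  W ⇒ negate
Point 3:
  Latitude: 6 + 40.236/60 = 6.6706000
  N → positive
  λ: 13.184′ = 0.219733°; total 172.2197333
  E ⇒ keep positive
Point 4:
  φ: 49.057′ = 0.817617°; total 38.8176167
  S ⇒ negate
  Longitude: 104 + 30.056/60 = 104.5009333
  W → negative
Point 5:
  φ: 51.543′ = 0.859050°; total 0.8590500
  hemisphere S, so the sign is −
  Longitude: 33.13′ = 0.552167°; total 106.5521667
  E ⇒ keep positive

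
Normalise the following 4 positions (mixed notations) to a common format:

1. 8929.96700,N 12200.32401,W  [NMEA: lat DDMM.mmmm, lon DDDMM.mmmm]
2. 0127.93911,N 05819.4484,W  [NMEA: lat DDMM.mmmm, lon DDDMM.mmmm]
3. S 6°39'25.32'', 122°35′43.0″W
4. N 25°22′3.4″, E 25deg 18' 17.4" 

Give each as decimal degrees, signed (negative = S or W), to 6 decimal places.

1. 89.499450, -122.005400
2. 1.465652, -58.324140
3. -6.657033, -122.595278
4. 25.367611, 25.304833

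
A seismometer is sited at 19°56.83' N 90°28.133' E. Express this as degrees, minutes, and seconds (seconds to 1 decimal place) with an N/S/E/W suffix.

19°56′49.8″ N, 90°28′8.0″ E

Latitude: fractional minutes 0.83000 × 60 = 49.800″
Longitude: 28.13300′ → 28′ and 0.13300 × 60 = 7.980″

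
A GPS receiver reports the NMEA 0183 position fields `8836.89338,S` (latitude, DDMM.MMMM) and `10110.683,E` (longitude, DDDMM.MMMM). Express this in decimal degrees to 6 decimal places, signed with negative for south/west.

φ: degrees = first 2 digits = 88, minutes = 36.89338; 88 + 36.89338/60 = 88.6148897
S → negative
λ: split at 3 digits → 101° and 10.683′; 101 + 10.683/60 = 101.1780500
E ⇒ keep positive

-88.614890, 101.178050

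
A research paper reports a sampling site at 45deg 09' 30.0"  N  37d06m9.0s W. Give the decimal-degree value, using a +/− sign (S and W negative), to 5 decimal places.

Latitude: 9′ + 30″ = 9.50000′; 45 + 9.50000/60 = 45.158333
N → positive
λ: 6′ + 9″ = 6.15000′; 37 + 6.15000/60 = 37.102500
hemisphere W, so the sign is −

45.15833, -37.10250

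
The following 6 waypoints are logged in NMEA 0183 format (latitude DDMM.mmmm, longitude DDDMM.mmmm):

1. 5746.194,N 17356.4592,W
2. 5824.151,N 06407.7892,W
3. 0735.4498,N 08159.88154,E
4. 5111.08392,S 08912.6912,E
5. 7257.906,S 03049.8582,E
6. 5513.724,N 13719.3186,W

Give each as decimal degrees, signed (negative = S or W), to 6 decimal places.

1. 57.769900, -173.940987
2. 58.402517, -64.129820
3. 7.590830, 81.998026
4. -51.184732, 89.211520
5. -72.965100, 30.830970
6. 55.228733, -137.321977

Point 1:
  φ: degrees = first 2 digits = 57, minutes = 46.194; 57 + 46.194/60 = 57.7699000
  N → positive
  Lon: degrees = first 3 digits = 173, minutes = 56.4592; 173 + 56.4592/60 = 173.9409867
  W ⇒ negate
Point 2:
  Lat: split at 2 digits → 58° and 24.151′; 58 + 24.151/60 = 58.4025167
  N ⇒ keep positive
  Longitude: degrees = first 3 digits = 64, minutes = 7.7892; 64 + 7.7892/60 = 64.1298200
  W ⇒ negate
Point 3:
  Lat: degrees = first 2 digits = 7, minutes = 35.4498; 7 + 35.4498/60 = 7.5908300
  N ⇒ keep positive
  λ: split at 3 digits → 081° and 59.88154′; 81 + 59.88154/60 = 81.9980257
  E → positive
Point 4:
  Latitude: degrees = first 2 digits = 51, minutes = 11.08392; 51 + 11.08392/60 = 51.1847320
  S → negative
  Lon: degrees = first 3 digits = 89, minutes = 12.6912; 89 + 12.6912/60 = 89.2115200
  E ⇒ keep positive
Point 5:
  φ: split at 2 digits → 72° and 57.906′; 72 + 57.906/60 = 72.9651000
  S ⇒ negate
  Longitude: split at 3 digits → 030° and 49.8582′; 30 + 49.8582/60 = 30.8309700
  E ⇒ keep positive
Point 6:
  φ: split at 2 digits → 55° and 13.724′; 55 + 13.724/60 = 55.2287333
  N → positive
  λ: split at 3 digits → 137° and 19.3186′; 137 + 19.3186/60 = 137.3219767
  W → negative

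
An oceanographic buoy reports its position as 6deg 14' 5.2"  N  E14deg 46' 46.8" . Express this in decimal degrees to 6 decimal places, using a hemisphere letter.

Latitude: 14′ + 5.2″ = 14.08667′; 6 + 14.08667/60 = 6.2347778
λ: 14 + 46/60 + 46.8/3600 = 14.7796667

6.234778° N, 14.779667° E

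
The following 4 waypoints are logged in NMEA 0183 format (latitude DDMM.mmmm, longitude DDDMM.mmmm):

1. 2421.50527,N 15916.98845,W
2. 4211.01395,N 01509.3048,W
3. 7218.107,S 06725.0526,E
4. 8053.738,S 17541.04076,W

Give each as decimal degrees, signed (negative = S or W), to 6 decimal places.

1. 24.358421, -159.283141
2. 42.183566, -15.155080
3. -72.301783, 67.417543
4. -80.895633, -175.684013

Point 1:
  φ: split at 2 digits → 24° and 21.50527′; 24 + 21.50527/60 = 24.3584212
  N → positive
  Longitude: degrees = first 3 digits = 159, minutes = 16.98845; 159 + 16.98845/60 = 159.2831408
  hemisphere W, so the sign is −
Point 2:
  Lat: split at 2 digits → 42° and 11.01395′; 42 + 11.01395/60 = 42.1835658
  N → positive
  Lon: split at 3 digits → 015° and 9.3048′; 15 + 9.3048/60 = 15.1550800
  hemisphere W, so the sign is −
Point 3:
  Latitude: split at 2 digits → 72° and 18.107′; 72 + 18.107/60 = 72.3017833
  hemisphere S, so the sign is −
  λ: split at 3 digits → 067° and 25.0526′; 67 + 25.0526/60 = 67.4175433
  E → positive
Point 4:
  Latitude: degrees = first 2 digits = 80, minutes = 53.738; 80 + 53.738/60 = 80.8956333
  hemisphere S, so the sign is −
  λ: degrees = first 3 digits = 175, minutes = 41.04076; 175 + 41.04076/60 = 175.6840127
  W ⇒ negate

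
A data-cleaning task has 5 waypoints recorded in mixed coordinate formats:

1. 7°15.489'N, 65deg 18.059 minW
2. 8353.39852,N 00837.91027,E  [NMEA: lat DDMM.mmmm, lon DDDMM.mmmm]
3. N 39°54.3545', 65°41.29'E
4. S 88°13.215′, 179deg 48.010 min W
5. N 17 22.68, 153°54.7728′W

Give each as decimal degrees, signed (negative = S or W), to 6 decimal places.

1. 7.258150, -65.300983
2. 83.889975, 8.631838
3. 39.905908, 65.688167
4. -88.220250, -179.800167
5. 17.378000, -153.912880

Point 1:
  Lat: 7 + 15.489/60 = 7.2581500
  N ⇒ keep positive
  Lon: 18.059′ = 0.300983°; total 65.3009833
  W → negative
Point 2:
  Latitude: degrees = first 2 digits = 83, minutes = 53.39852; 83 + 53.39852/60 = 83.8899753
  N ⇒ keep positive
  λ: split at 3 digits → 008° and 37.91027′; 8 + 37.91027/60 = 8.6318378
  E → positive
Point 3:
  φ: 39 + 54.3545/60 = 39.9059083
  N ⇒ keep positive
  λ: 65 + 41.29/60 = 65.6881667
  E ⇒ keep positive
Point 4:
  Latitude: 13.215′ = 0.220250°; total 88.2202500
  hemisphere S, so the sign is −
  λ: 179 + 48.01/60 = 179.8001667
  W ⇒ negate
Point 5:
  Lat: 22.68′ = 0.378000°; total 17.3780000
  N ⇒ keep positive
  λ: 153 + 54.7728/60 = 153.9128800
  hemisphere W, so the sign is −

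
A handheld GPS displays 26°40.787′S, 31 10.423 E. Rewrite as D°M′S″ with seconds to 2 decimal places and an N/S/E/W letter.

φ: fractional minutes 0.78700 × 60 = 47.2200″
Lon: 10.42300′ → 10′ and 0.42300 × 60 = 25.3800″

26°40′47.22″ S, 31°10′25.38″ E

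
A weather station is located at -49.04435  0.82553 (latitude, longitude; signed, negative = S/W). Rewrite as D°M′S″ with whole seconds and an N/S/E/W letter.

Latitude is negative → S; |value| = 49.044350
φ: whole degrees 49; 2.66100′ → 2′ and 39.66″
λ: whole degrees 0; 49.53180′ → 49′ and 31.91″

49°02′40″ S, 0°49′32″ E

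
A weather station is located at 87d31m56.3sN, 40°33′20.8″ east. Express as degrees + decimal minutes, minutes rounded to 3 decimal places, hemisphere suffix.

87° 31.938′ N, 40° 33.347′ E

Lat: 31 + 56.3/60 = 31.93833′
Lon: seconds/60 = 0.34667; minutes = 33 + 0.34667 = 33.34667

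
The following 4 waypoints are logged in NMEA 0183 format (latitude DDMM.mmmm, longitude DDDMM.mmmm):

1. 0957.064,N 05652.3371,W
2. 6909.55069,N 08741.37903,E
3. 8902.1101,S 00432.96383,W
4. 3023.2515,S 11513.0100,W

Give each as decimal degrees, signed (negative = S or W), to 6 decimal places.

1. 9.951067, -56.872285
2. 69.159178, 87.689651
3. -89.035168, -4.549397
4. -30.387525, -115.216833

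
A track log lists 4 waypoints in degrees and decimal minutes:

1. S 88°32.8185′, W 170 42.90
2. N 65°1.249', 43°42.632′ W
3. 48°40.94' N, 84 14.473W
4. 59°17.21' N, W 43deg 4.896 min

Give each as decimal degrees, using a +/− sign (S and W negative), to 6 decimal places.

1. -88.546975, -170.715000
2. 65.020817, -43.710533
3. 48.682333, -84.241217
4. 59.286833, -43.081600

Point 1:
  Lat: 32.8185′ = 0.546975°; total 88.5469750
  S → negative
  Lon: 42.9′ = 0.715000°; total 170.7150000
  hemisphere W, so the sign is −
Point 2:
  Lat: 1.249′ = 0.020817°; total 65.0208167
  N → positive
  λ: 43 + 42.632/60 = 43.7105333
  hemisphere W, so the sign is −
Point 3:
  Lat: 40.94′ = 0.682333°; total 48.6823333
  N ⇒ keep positive
  Longitude: 84 + 14.473/60 = 84.2412167
  hemisphere W, so the sign is −
Point 4:
  Latitude: 59 + 17.21/60 = 59.2868333
  N ⇒ keep positive
  Lon: 43 + 4.896/60 = 43.0816000
  W ⇒ negate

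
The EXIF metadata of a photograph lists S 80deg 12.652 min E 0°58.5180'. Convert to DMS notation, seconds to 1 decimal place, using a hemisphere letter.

Latitude: fractional minutes 0.65200 × 60 = 39.120″
Longitude: 58.51800′ → 58′ and 0.51800 × 60 = 31.080″

80°12′39.1″ S, 0°58′31.1″ E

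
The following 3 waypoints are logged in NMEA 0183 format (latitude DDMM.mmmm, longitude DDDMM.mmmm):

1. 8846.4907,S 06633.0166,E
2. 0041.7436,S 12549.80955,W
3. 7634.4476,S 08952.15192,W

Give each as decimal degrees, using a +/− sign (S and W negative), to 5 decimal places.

1. -88.77485, 66.55028
2. -0.69573, -125.83016
3. -76.57413, -89.86920

Point 1:
  Latitude: split at 2 digits → 88° and 46.4907′; 88 + 46.4907/60 = 88.774845
  S → negative
  λ: split at 3 digits → 066° and 33.0166′; 66 + 33.0166/60 = 66.550277
  E → positive
Point 2:
  φ: degrees = first 2 digits = 0, minutes = 41.7436; 0 + 41.7436/60 = 0.695727
  hemisphere S, so the sign is −
  Lon: degrees = first 3 digits = 125, minutes = 49.80955; 125 + 49.80955/60 = 125.830159
  hemisphere W, so the sign is −
Point 3:
  φ: split at 2 digits → 76° and 34.4476′; 76 + 34.4476/60 = 76.574127
  S ⇒ negate
  λ: degrees = first 3 digits = 89, minutes = 52.15192; 89 + 52.15192/60 = 89.869199
  hemisphere W, so the sign is −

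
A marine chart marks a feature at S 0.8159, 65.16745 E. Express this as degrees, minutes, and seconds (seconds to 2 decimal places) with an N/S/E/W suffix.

0°48′57.24″ S, 65°10′2.82″ E

Latitude: whole degrees 0; 48.95400′ → 48′ and 57.2400″
λ: 0.167450 × 60 = 10.04700′ → 10′, remainder × 60 = 2.8200″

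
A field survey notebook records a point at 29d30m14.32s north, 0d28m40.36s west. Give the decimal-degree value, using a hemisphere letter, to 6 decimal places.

29.503978° N, 0.477878° W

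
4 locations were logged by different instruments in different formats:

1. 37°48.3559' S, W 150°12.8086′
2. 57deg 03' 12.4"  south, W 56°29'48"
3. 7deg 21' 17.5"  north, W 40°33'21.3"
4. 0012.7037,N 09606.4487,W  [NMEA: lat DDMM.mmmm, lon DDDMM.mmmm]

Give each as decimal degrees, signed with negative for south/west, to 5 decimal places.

1. -37.80593, -150.21348
2. -57.05344, -56.49667
3. 7.35486, -40.55592
4. 0.21173, -96.10748

Point 1:
  Latitude: 37 + 48.3559/60 = 37.805932
  hemisphere S, so the sign is −
  Longitude: 12.8086′ = 0.213477°; total 150.213477
  W → negative
Point 2:
  φ: 3′ + 12.4″ = 3.20667′; 57 + 3.20667/60 = 57.053444
  S ⇒ negate
  λ: 56 + 29/60 + 48/3600 = 56.496667
  W ⇒ negate
Point 3:
  φ: 21′ + 17.5″ = 21.29167′; 7 + 21.29167/60 = 7.354861
  N → positive
  Lon: 33′ + 21.3″ = 33.35500′; 40 + 33.35500/60 = 40.555917
  hemisphere W, so the sign is −
Point 4:
  φ: split at 2 digits → 00° and 12.7037′; 0 + 12.7037/60 = 0.211728
  N ⇒ keep positive
  Longitude: split at 3 digits → 096° and 6.4487′; 96 + 6.4487/60 = 96.107478
  hemisphere W, so the sign is −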